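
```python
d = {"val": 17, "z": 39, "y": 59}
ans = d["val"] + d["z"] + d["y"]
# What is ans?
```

Answer: 115

Derivation:
Trace (tracking ans):
d = {'val': 17, 'z': 39, 'y': 59}  # -> d = {'val': 17, 'z': 39, 'y': 59}
ans = d['val'] + d['z'] + d['y']  # -> ans = 115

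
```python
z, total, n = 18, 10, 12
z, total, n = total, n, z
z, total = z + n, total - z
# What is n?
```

Trace (tracking n):
z, total, n = (18, 10, 12)  # -> z = 18, total = 10, n = 12
z, total, n = (total, n, z)  # -> z = 10, total = 12, n = 18
z, total = (z + n, total - z)  # -> z = 28, total = 2

Answer: 18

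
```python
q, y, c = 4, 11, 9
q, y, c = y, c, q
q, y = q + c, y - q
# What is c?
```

Trace (tracking c):
q, y, c = (4, 11, 9)  # -> q = 4, y = 11, c = 9
q, y, c = (y, c, q)  # -> q = 11, y = 9, c = 4
q, y = (q + c, y - q)  # -> q = 15, y = -2

Answer: 4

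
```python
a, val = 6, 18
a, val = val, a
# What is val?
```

Trace (tracking val):
a, val = (6, 18)  # -> a = 6, val = 18
a, val = (val, a)  # -> a = 18, val = 6

Answer: 6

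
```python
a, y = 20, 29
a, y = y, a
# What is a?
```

Answer: 29

Derivation:
Trace (tracking a):
a, y = (20, 29)  # -> a = 20, y = 29
a, y = (y, a)  # -> a = 29, y = 20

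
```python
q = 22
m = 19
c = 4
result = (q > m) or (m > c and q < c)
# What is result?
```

Trace (tracking result):
q = 22  # -> q = 22
m = 19  # -> m = 19
c = 4  # -> c = 4
result = q > m or (m > c and q < c)  # -> result = True

Answer: True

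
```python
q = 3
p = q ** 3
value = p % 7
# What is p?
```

Answer: 27

Derivation:
Trace (tracking p):
q = 3  # -> q = 3
p = q ** 3  # -> p = 27
value = p % 7  # -> value = 6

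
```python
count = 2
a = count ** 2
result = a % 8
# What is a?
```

Trace (tracking a):
count = 2  # -> count = 2
a = count ** 2  # -> a = 4
result = a % 8  # -> result = 4

Answer: 4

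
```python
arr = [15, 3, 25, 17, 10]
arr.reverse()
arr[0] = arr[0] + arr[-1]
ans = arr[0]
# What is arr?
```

Answer: [25, 17, 25, 3, 15]

Derivation:
Trace (tracking arr):
arr = [15, 3, 25, 17, 10]  # -> arr = [15, 3, 25, 17, 10]
arr.reverse()  # -> arr = [10, 17, 25, 3, 15]
arr[0] = arr[0] + arr[-1]  # -> arr = [25, 17, 25, 3, 15]
ans = arr[0]  # -> ans = 25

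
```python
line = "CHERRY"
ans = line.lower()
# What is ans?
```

Answer: 'cherry'

Derivation:
Trace (tracking ans):
line = 'CHERRY'  # -> line = 'CHERRY'
ans = line.lower()  # -> ans = 'cherry'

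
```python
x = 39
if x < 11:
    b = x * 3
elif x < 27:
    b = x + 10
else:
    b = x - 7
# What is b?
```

Answer: 32

Derivation:
Trace (tracking b):
x = 39  # -> x = 39
if x < 11:  # condition is False
elif x < 27:  # condition is False
else:
    b = x - 7  # -> b = 32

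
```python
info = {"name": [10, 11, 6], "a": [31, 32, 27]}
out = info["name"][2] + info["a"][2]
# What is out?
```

Trace (tracking out):
info = {'name': [10, 11, 6], 'a': [31, 32, 27]}  # -> info = {'name': [10, 11, 6], 'a': [31, 32, 27]}
out = info['name'][2] + info['a'][2]  # -> out = 33

Answer: 33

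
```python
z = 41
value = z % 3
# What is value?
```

Trace (tracking value):
z = 41  # -> z = 41
value = z % 3  # -> value = 2

Answer: 2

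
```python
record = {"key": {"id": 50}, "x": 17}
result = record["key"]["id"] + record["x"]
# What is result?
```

Trace (tracking result):
record = {'key': {'id': 50}, 'x': 17}  # -> record = {'key': {'id': 50}, 'x': 17}
result = record['key']['id'] + record['x']  # -> result = 67

Answer: 67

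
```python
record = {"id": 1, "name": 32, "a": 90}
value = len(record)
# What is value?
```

Answer: 3

Derivation:
Trace (tracking value):
record = {'id': 1, 'name': 32, 'a': 90}  # -> record = {'id': 1, 'name': 32, 'a': 90}
value = len(record)  # -> value = 3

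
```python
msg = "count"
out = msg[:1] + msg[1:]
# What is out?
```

Answer: 'count'

Derivation:
Trace (tracking out):
msg = 'count'  # -> msg = 'count'
out = msg[:1] + msg[1:]  # -> out = 'count'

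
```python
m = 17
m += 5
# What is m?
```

Answer: 22

Derivation:
Trace (tracking m):
m = 17  # -> m = 17
m += 5  # -> m = 22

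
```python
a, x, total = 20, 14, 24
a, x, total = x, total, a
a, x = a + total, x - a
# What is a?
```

Trace (tracking a):
a, x, total = (20, 14, 24)  # -> a = 20, x = 14, total = 24
a, x, total = (x, total, a)  # -> a = 14, x = 24, total = 20
a, x = (a + total, x - a)  # -> a = 34, x = 10

Answer: 34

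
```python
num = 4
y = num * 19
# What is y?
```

Trace (tracking y):
num = 4  # -> num = 4
y = num * 19  # -> y = 76

Answer: 76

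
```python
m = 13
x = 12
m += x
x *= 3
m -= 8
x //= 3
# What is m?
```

Answer: 17

Derivation:
Trace (tracking m):
m = 13  # -> m = 13
x = 12  # -> x = 12
m += x  # -> m = 25
x *= 3  # -> x = 36
m -= 8  # -> m = 17
x //= 3  # -> x = 12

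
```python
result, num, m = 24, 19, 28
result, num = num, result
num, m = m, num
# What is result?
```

Answer: 19

Derivation:
Trace (tracking result):
result, num, m = (24, 19, 28)  # -> result = 24, num = 19, m = 28
result, num = (num, result)  # -> result = 19, num = 24
num, m = (m, num)  # -> num = 28, m = 24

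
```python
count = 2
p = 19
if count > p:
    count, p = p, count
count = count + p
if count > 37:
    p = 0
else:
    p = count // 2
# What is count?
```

Answer: 21

Derivation:
Trace (tracking count):
count = 2  # -> count = 2
p = 19  # -> p = 19
if count > p:  # condition is False
count = count + p  # -> count = 21
if count > 37:  # condition is False
else:
    p = count // 2  # -> p = 10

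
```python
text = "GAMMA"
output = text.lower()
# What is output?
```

Answer: 'gamma'

Derivation:
Trace (tracking output):
text = 'GAMMA'  # -> text = 'GAMMA'
output = text.lower()  # -> output = 'gamma'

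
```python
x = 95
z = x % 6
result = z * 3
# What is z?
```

Answer: 5

Derivation:
Trace (tracking z):
x = 95  # -> x = 95
z = x % 6  # -> z = 5
result = z * 3  # -> result = 15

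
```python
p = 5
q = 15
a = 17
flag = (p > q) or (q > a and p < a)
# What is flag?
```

Trace (tracking flag):
p = 5  # -> p = 5
q = 15  # -> q = 15
a = 17  # -> a = 17
flag = p > q or (q > a and p < a)  # -> flag = False

Answer: False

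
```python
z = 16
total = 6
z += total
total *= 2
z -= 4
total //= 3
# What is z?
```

Answer: 18

Derivation:
Trace (tracking z):
z = 16  # -> z = 16
total = 6  # -> total = 6
z += total  # -> z = 22
total *= 2  # -> total = 12
z -= 4  # -> z = 18
total //= 3  # -> total = 4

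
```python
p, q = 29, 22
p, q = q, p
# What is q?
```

Answer: 29

Derivation:
Trace (tracking q):
p, q = (29, 22)  # -> p = 29, q = 22
p, q = (q, p)  # -> p = 22, q = 29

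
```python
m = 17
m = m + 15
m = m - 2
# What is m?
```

Answer: 30

Derivation:
Trace (tracking m):
m = 17  # -> m = 17
m = m + 15  # -> m = 32
m = m - 2  # -> m = 30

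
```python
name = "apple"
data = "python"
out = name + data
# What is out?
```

Answer: 'applepython'

Derivation:
Trace (tracking out):
name = 'apple'  # -> name = 'apple'
data = 'python'  # -> data = 'python'
out = name + data  # -> out = 'applepython'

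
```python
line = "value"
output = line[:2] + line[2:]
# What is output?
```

Answer: 'value'

Derivation:
Trace (tracking output):
line = 'value'  # -> line = 'value'
output = line[:2] + line[2:]  # -> output = 'value'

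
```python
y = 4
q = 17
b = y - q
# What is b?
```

Answer: -13

Derivation:
Trace (tracking b):
y = 4  # -> y = 4
q = 17  # -> q = 17
b = y - q  # -> b = -13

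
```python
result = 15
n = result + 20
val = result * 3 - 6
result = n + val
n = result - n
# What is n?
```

Answer: 39

Derivation:
Trace (tracking n):
result = 15  # -> result = 15
n = result + 20  # -> n = 35
val = result * 3 - 6  # -> val = 39
result = n + val  # -> result = 74
n = result - n  # -> n = 39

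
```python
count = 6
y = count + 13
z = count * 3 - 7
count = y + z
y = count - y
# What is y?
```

Answer: 11

Derivation:
Trace (tracking y):
count = 6  # -> count = 6
y = count + 13  # -> y = 19
z = count * 3 - 7  # -> z = 11
count = y + z  # -> count = 30
y = count - y  # -> y = 11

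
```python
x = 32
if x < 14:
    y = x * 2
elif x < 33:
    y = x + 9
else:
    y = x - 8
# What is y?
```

Trace (tracking y):
x = 32  # -> x = 32
if x < 14:  # condition is False
elif x < 33:  # condition is True
    y = x + 9  # -> y = 41

Answer: 41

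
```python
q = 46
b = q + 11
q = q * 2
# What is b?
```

Answer: 57

Derivation:
Trace (tracking b):
q = 46  # -> q = 46
b = q + 11  # -> b = 57
q = q * 2  # -> q = 92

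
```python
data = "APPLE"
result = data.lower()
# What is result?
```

Trace (tracking result):
data = 'APPLE'  # -> data = 'APPLE'
result = data.lower()  # -> result = 'apple'

Answer: 'apple'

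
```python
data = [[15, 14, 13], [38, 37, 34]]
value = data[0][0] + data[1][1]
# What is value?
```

Trace (tracking value):
data = [[15, 14, 13], [38, 37, 34]]  # -> data = [[15, 14, 13], [38, 37, 34]]
value = data[0][0] + data[1][1]  # -> value = 52

Answer: 52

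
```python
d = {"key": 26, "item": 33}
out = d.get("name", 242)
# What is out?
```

Answer: 242

Derivation:
Trace (tracking out):
d = {'key': 26, 'item': 33}  # -> d = {'key': 26, 'item': 33}
out = d.get('name', 242)  # -> out = 242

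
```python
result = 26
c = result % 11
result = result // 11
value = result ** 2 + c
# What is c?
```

Trace (tracking c):
result = 26  # -> result = 26
c = result % 11  # -> c = 4
result = result // 11  # -> result = 2
value = result ** 2 + c  # -> value = 8

Answer: 4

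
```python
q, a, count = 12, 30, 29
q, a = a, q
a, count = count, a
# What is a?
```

Trace (tracking a):
q, a, count = (12, 30, 29)  # -> q = 12, a = 30, count = 29
q, a = (a, q)  # -> q = 30, a = 12
a, count = (count, a)  # -> a = 29, count = 12

Answer: 29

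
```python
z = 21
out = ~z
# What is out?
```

Trace (tracking out):
z = 21  # -> z = 21
out = ~z  # -> out = -22

Answer: -22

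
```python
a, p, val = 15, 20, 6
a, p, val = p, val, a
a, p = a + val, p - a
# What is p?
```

Trace (tracking p):
a, p, val = (15, 20, 6)  # -> a = 15, p = 20, val = 6
a, p, val = (p, val, a)  # -> a = 20, p = 6, val = 15
a, p = (a + val, p - a)  # -> a = 35, p = -14

Answer: -14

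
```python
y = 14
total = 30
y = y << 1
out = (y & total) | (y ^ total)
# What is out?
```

Trace (tracking out):
y = 14  # -> y = 14
total = 30  # -> total = 30
y = y << 1  # -> y = 28
out = y & total | y ^ total  # -> out = 30

Answer: 30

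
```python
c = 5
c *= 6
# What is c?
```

Trace (tracking c):
c = 5  # -> c = 5
c *= 6  # -> c = 30

Answer: 30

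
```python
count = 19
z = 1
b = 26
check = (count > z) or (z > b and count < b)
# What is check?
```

Answer: True

Derivation:
Trace (tracking check):
count = 19  # -> count = 19
z = 1  # -> z = 1
b = 26  # -> b = 26
check = count > z or (z > b and count < b)  # -> check = True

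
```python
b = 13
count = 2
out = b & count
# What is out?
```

Trace (tracking out):
b = 13  # -> b = 13
count = 2  # -> count = 2
out = b & count  # -> out = 0

Answer: 0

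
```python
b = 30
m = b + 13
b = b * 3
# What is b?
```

Answer: 90

Derivation:
Trace (tracking b):
b = 30  # -> b = 30
m = b + 13  # -> m = 43
b = b * 3  # -> b = 90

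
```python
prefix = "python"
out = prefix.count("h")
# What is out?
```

Answer: 1

Derivation:
Trace (tracking out):
prefix = 'python'  # -> prefix = 'python'
out = prefix.count('h')  # -> out = 1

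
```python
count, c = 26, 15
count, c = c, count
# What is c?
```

Answer: 26

Derivation:
Trace (tracking c):
count, c = (26, 15)  # -> count = 26, c = 15
count, c = (c, count)  # -> count = 15, c = 26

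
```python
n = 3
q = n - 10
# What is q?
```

Answer: -7

Derivation:
Trace (tracking q):
n = 3  # -> n = 3
q = n - 10  # -> q = -7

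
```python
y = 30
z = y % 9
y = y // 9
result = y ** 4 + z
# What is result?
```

Answer: 84

Derivation:
Trace (tracking result):
y = 30  # -> y = 30
z = y % 9  # -> z = 3
y = y // 9  # -> y = 3
result = y ** 4 + z  # -> result = 84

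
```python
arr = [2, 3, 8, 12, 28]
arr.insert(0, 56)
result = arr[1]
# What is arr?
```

Trace (tracking arr):
arr = [2, 3, 8, 12, 28]  # -> arr = [2, 3, 8, 12, 28]
arr.insert(0, 56)  # -> arr = [56, 2, 3, 8, 12, 28]
result = arr[1]  # -> result = 2

Answer: [56, 2, 3, 8, 12, 28]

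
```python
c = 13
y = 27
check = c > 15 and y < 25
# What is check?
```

Trace (tracking check):
c = 13  # -> c = 13
y = 27  # -> y = 27
check = c > 15 and y < 25  # -> check = False

Answer: False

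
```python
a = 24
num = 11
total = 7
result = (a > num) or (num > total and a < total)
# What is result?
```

Answer: True

Derivation:
Trace (tracking result):
a = 24  # -> a = 24
num = 11  # -> num = 11
total = 7  # -> total = 7
result = a > num or (num > total and a < total)  # -> result = True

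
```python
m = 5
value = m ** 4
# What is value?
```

Answer: 625

Derivation:
Trace (tracking value):
m = 5  # -> m = 5
value = m ** 4  # -> value = 625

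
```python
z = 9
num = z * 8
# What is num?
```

Answer: 72

Derivation:
Trace (tracking num):
z = 9  # -> z = 9
num = z * 8  # -> num = 72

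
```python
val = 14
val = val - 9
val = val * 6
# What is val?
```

Answer: 30

Derivation:
Trace (tracking val):
val = 14  # -> val = 14
val = val - 9  # -> val = 5
val = val * 6  # -> val = 30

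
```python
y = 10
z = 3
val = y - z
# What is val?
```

Answer: 7

Derivation:
Trace (tracking val):
y = 10  # -> y = 10
z = 3  # -> z = 3
val = y - z  # -> val = 7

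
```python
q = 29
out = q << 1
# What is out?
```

Trace (tracking out):
q = 29  # -> q = 29
out = q << 1  # -> out = 58

Answer: 58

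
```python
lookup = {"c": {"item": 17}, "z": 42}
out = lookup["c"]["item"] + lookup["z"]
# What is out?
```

Answer: 59

Derivation:
Trace (tracking out):
lookup = {'c': {'item': 17}, 'z': 42}  # -> lookup = {'c': {'item': 17}, 'z': 42}
out = lookup['c']['item'] + lookup['z']  # -> out = 59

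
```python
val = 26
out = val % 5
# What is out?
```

Trace (tracking out):
val = 26  # -> val = 26
out = val % 5  # -> out = 1

Answer: 1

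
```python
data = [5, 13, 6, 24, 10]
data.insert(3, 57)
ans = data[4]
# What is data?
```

Answer: [5, 13, 6, 57, 24, 10]

Derivation:
Trace (tracking data):
data = [5, 13, 6, 24, 10]  # -> data = [5, 13, 6, 24, 10]
data.insert(3, 57)  # -> data = [5, 13, 6, 57, 24, 10]
ans = data[4]  # -> ans = 24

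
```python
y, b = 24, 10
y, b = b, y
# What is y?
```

Answer: 10

Derivation:
Trace (tracking y):
y, b = (24, 10)  # -> y = 24, b = 10
y, b = (b, y)  # -> y = 10, b = 24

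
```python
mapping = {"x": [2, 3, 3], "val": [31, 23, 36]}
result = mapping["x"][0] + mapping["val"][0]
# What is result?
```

Trace (tracking result):
mapping = {'x': [2, 3, 3], 'val': [31, 23, 36]}  # -> mapping = {'x': [2, 3, 3], 'val': [31, 23, 36]}
result = mapping['x'][0] + mapping['val'][0]  # -> result = 33

Answer: 33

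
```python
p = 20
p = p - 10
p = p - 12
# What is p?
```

Trace (tracking p):
p = 20  # -> p = 20
p = p - 10  # -> p = 10
p = p - 12  # -> p = -2

Answer: -2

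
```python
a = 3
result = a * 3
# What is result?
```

Trace (tracking result):
a = 3  # -> a = 3
result = a * 3  # -> result = 9

Answer: 9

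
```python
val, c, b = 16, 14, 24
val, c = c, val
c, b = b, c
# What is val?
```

Trace (tracking val):
val, c, b = (16, 14, 24)  # -> val = 16, c = 14, b = 24
val, c = (c, val)  # -> val = 14, c = 16
c, b = (b, c)  # -> c = 24, b = 16

Answer: 14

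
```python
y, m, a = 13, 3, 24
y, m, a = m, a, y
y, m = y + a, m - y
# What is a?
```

Trace (tracking a):
y, m, a = (13, 3, 24)  # -> y = 13, m = 3, a = 24
y, m, a = (m, a, y)  # -> y = 3, m = 24, a = 13
y, m = (y + a, m - y)  # -> y = 16, m = 21

Answer: 13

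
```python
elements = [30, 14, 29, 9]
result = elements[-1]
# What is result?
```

Trace (tracking result):
elements = [30, 14, 29, 9]  # -> elements = [30, 14, 29, 9]
result = elements[-1]  # -> result = 9

Answer: 9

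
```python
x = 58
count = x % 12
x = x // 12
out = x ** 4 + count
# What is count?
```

Trace (tracking count):
x = 58  # -> x = 58
count = x % 12  # -> count = 10
x = x // 12  # -> x = 4
out = x ** 4 + count  # -> out = 266

Answer: 10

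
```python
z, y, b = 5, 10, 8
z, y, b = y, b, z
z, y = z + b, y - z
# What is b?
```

Trace (tracking b):
z, y, b = (5, 10, 8)  # -> z = 5, y = 10, b = 8
z, y, b = (y, b, z)  # -> z = 10, y = 8, b = 5
z, y = (z + b, y - z)  # -> z = 15, y = -2

Answer: 5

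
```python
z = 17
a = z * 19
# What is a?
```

Answer: 323

Derivation:
Trace (tracking a):
z = 17  # -> z = 17
a = z * 19  # -> a = 323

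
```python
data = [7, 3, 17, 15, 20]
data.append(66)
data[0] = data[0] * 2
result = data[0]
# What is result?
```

Answer: 14

Derivation:
Trace (tracking result):
data = [7, 3, 17, 15, 20]  # -> data = [7, 3, 17, 15, 20]
data.append(66)  # -> data = [7, 3, 17, 15, 20, 66]
data[0] = data[0] * 2  # -> data = [14, 3, 17, 15, 20, 66]
result = data[0]  # -> result = 14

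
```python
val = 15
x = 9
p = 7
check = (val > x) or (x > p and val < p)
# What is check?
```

Answer: True

Derivation:
Trace (tracking check):
val = 15  # -> val = 15
x = 9  # -> x = 9
p = 7  # -> p = 7
check = val > x or (x > p and val < p)  # -> check = True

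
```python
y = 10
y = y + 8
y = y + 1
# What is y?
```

Trace (tracking y):
y = 10  # -> y = 10
y = y + 8  # -> y = 18
y = y + 1  # -> y = 19

Answer: 19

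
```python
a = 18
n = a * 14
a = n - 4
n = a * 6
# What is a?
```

Answer: 248

Derivation:
Trace (tracking a):
a = 18  # -> a = 18
n = a * 14  # -> n = 252
a = n - 4  # -> a = 248
n = a * 6  # -> n = 1488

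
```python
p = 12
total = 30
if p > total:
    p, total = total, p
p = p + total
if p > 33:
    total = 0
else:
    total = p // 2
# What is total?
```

Trace (tracking total):
p = 12  # -> p = 12
total = 30  # -> total = 30
if p > total:  # condition is False
p = p + total  # -> p = 42
if p > 33:  # condition is True
    total = 0  # -> total = 0

Answer: 0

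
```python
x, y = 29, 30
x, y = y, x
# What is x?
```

Trace (tracking x):
x, y = (29, 30)  # -> x = 29, y = 30
x, y = (y, x)  # -> x = 30, y = 29

Answer: 30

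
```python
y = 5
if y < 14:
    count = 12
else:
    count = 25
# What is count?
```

Answer: 12

Derivation:
Trace (tracking count):
y = 5  # -> y = 5
if y < 14:  # condition is True
    count = 12  # -> count = 12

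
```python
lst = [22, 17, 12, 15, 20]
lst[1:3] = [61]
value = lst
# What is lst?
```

Trace (tracking lst):
lst = [22, 17, 12, 15, 20]  # -> lst = [22, 17, 12, 15, 20]
lst[1:3] = [61]  # -> lst = [22, 61, 15, 20]
value = lst  # -> value = [22, 61, 15, 20]

Answer: [22, 61, 15, 20]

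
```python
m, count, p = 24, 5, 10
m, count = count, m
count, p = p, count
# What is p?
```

Trace (tracking p):
m, count, p = (24, 5, 10)  # -> m = 24, count = 5, p = 10
m, count = (count, m)  # -> m = 5, count = 24
count, p = (p, count)  # -> count = 10, p = 24

Answer: 24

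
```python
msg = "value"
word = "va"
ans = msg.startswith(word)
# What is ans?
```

Trace (tracking ans):
msg = 'value'  # -> msg = 'value'
word = 'va'  # -> word = 'va'
ans = msg.startswith(word)  # -> ans = True

Answer: True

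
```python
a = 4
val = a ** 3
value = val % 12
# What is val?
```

Answer: 64

Derivation:
Trace (tracking val):
a = 4  # -> a = 4
val = a ** 3  # -> val = 64
value = val % 12  # -> value = 4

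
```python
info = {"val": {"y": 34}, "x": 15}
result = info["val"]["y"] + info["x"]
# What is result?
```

Trace (tracking result):
info = {'val': {'y': 34}, 'x': 15}  # -> info = {'val': {'y': 34}, 'x': 15}
result = info['val']['y'] + info['x']  # -> result = 49

Answer: 49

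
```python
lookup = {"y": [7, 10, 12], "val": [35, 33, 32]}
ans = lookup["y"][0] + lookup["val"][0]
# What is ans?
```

Answer: 42

Derivation:
Trace (tracking ans):
lookup = {'y': [7, 10, 12], 'val': [35, 33, 32]}  # -> lookup = {'y': [7, 10, 12], 'val': [35, 33, 32]}
ans = lookup['y'][0] + lookup['val'][0]  # -> ans = 42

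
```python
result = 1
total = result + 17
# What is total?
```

Answer: 18

Derivation:
Trace (tracking total):
result = 1  # -> result = 1
total = result + 17  # -> total = 18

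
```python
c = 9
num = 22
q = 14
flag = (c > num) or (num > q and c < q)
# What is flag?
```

Trace (tracking flag):
c = 9  # -> c = 9
num = 22  # -> num = 22
q = 14  # -> q = 14
flag = c > num or (num > q and c < q)  # -> flag = True

Answer: True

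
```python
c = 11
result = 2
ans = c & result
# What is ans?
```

Trace (tracking ans):
c = 11  # -> c = 11
result = 2  # -> result = 2
ans = c & result  # -> ans = 2

Answer: 2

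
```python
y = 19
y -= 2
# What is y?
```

Trace (tracking y):
y = 19  # -> y = 19
y -= 2  # -> y = 17

Answer: 17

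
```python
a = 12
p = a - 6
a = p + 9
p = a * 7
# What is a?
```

Answer: 15

Derivation:
Trace (tracking a):
a = 12  # -> a = 12
p = a - 6  # -> p = 6
a = p + 9  # -> a = 15
p = a * 7  # -> p = 105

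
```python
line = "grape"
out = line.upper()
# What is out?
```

Answer: 'GRAPE'

Derivation:
Trace (tracking out):
line = 'grape'  # -> line = 'grape'
out = line.upper()  # -> out = 'GRAPE'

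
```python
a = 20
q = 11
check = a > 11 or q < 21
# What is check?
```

Answer: True

Derivation:
Trace (tracking check):
a = 20  # -> a = 20
q = 11  # -> q = 11
check = a > 11 or q < 21  # -> check = True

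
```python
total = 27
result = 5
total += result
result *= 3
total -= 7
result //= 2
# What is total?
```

Trace (tracking total):
total = 27  # -> total = 27
result = 5  # -> result = 5
total += result  # -> total = 32
result *= 3  # -> result = 15
total -= 7  # -> total = 25
result //= 2  # -> result = 7

Answer: 25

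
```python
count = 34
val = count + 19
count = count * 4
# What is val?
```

Answer: 53

Derivation:
Trace (tracking val):
count = 34  # -> count = 34
val = count + 19  # -> val = 53
count = count * 4  # -> count = 136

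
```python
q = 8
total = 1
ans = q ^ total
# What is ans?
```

Trace (tracking ans):
q = 8  # -> q = 8
total = 1  # -> total = 1
ans = q ^ total  # -> ans = 9

Answer: 9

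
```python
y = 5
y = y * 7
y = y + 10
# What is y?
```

Trace (tracking y):
y = 5  # -> y = 5
y = y * 7  # -> y = 35
y = y + 10  # -> y = 45

Answer: 45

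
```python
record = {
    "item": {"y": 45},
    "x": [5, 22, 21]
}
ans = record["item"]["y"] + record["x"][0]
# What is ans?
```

Trace (tracking ans):
record = {'item': {'y': 45}, 'x': [5, 22, 21]}  # -> record = {'item': {'y': 45}, 'x': [5, 22, 21]}
ans = record['item']['y'] + record['x'][0]  # -> ans = 50

Answer: 50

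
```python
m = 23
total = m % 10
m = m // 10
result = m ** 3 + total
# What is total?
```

Answer: 3

Derivation:
Trace (tracking total):
m = 23  # -> m = 23
total = m % 10  # -> total = 3
m = m // 10  # -> m = 2
result = m ** 3 + total  # -> result = 11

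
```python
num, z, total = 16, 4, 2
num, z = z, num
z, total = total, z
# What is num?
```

Answer: 4

Derivation:
Trace (tracking num):
num, z, total = (16, 4, 2)  # -> num = 16, z = 4, total = 2
num, z = (z, num)  # -> num = 4, z = 16
z, total = (total, z)  # -> z = 2, total = 16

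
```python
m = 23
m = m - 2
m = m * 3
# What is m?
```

Answer: 63

Derivation:
Trace (tracking m):
m = 23  # -> m = 23
m = m - 2  # -> m = 21
m = m * 3  # -> m = 63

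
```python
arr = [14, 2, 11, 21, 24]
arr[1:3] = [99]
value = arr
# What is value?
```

Trace (tracking value):
arr = [14, 2, 11, 21, 24]  # -> arr = [14, 2, 11, 21, 24]
arr[1:3] = [99]  # -> arr = [14, 99, 21, 24]
value = arr  # -> value = [14, 99, 21, 24]

Answer: [14, 99, 21, 24]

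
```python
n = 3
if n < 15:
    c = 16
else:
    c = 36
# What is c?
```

Answer: 16

Derivation:
Trace (tracking c):
n = 3  # -> n = 3
if n < 15:  # condition is True
    c = 16  # -> c = 16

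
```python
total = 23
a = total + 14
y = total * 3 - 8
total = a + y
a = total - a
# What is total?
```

Trace (tracking total):
total = 23  # -> total = 23
a = total + 14  # -> a = 37
y = total * 3 - 8  # -> y = 61
total = a + y  # -> total = 98
a = total - a  # -> a = 61

Answer: 98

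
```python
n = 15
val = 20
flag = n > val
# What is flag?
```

Answer: False

Derivation:
Trace (tracking flag):
n = 15  # -> n = 15
val = 20  # -> val = 20
flag = n > val  # -> flag = False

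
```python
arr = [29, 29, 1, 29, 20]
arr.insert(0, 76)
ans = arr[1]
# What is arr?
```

Trace (tracking arr):
arr = [29, 29, 1, 29, 20]  # -> arr = [29, 29, 1, 29, 20]
arr.insert(0, 76)  # -> arr = [76, 29, 29, 1, 29, 20]
ans = arr[1]  # -> ans = 29

Answer: [76, 29, 29, 1, 29, 20]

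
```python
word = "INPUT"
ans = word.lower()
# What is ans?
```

Answer: 'input'

Derivation:
Trace (tracking ans):
word = 'INPUT'  # -> word = 'INPUT'
ans = word.lower()  # -> ans = 'input'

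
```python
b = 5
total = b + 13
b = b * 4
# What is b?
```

Trace (tracking b):
b = 5  # -> b = 5
total = b + 13  # -> total = 18
b = b * 4  # -> b = 20

Answer: 20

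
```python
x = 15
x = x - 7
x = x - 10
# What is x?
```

Trace (tracking x):
x = 15  # -> x = 15
x = x - 7  # -> x = 8
x = x - 10  # -> x = -2

Answer: -2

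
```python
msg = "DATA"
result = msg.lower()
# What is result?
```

Answer: 'data'

Derivation:
Trace (tracking result):
msg = 'DATA'  # -> msg = 'DATA'
result = msg.lower()  # -> result = 'data'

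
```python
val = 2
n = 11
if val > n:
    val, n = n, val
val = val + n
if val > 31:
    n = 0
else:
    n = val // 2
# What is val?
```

Trace (tracking val):
val = 2  # -> val = 2
n = 11  # -> n = 11
if val > n:  # condition is False
val = val + n  # -> val = 13
if val > 31:  # condition is False
else:
    n = val // 2  # -> n = 6

Answer: 13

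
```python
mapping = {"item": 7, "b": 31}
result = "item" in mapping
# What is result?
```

Trace (tracking result):
mapping = {'item': 7, 'b': 31}  # -> mapping = {'item': 7, 'b': 31}
result = 'item' in mapping  # -> result = True

Answer: True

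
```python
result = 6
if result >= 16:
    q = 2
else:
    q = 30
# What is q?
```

Answer: 30

Derivation:
Trace (tracking q):
result = 6  # -> result = 6
if result >= 16:  # condition is False
else:
    q = 30  # -> q = 30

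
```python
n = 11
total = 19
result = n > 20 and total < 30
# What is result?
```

Answer: False

Derivation:
Trace (tracking result):
n = 11  # -> n = 11
total = 19  # -> total = 19
result = n > 20 and total < 30  # -> result = False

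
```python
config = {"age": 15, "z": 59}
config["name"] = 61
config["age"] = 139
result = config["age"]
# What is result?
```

Trace (tracking result):
config = {'age': 15, 'z': 59}  # -> config = {'age': 15, 'z': 59}
config['name'] = 61  # -> config = {'age': 15, 'z': 59, 'name': 61}
config['age'] = 139  # -> config = {'age': 139, 'z': 59, 'name': 61}
result = config['age']  # -> result = 139

Answer: 139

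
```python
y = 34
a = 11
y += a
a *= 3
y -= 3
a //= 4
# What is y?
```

Trace (tracking y):
y = 34  # -> y = 34
a = 11  # -> a = 11
y += a  # -> y = 45
a *= 3  # -> a = 33
y -= 3  # -> y = 42
a //= 4  # -> a = 8

Answer: 42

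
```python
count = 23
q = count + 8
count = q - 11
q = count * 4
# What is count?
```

Answer: 20

Derivation:
Trace (tracking count):
count = 23  # -> count = 23
q = count + 8  # -> q = 31
count = q - 11  # -> count = 20
q = count * 4  # -> q = 80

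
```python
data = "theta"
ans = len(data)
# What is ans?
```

Answer: 5

Derivation:
Trace (tracking ans):
data = 'theta'  # -> data = 'theta'
ans = len(data)  # -> ans = 5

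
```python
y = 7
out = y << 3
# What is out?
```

Trace (tracking out):
y = 7  # -> y = 7
out = y << 3  # -> out = 56

Answer: 56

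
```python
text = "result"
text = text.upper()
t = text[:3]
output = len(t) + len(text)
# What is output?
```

Answer: 9

Derivation:
Trace (tracking output):
text = 'result'  # -> text = 'result'
text = text.upper()  # -> text = 'RESULT'
t = text[:3]  # -> t = 'RES'
output = len(t) + len(text)  # -> output = 9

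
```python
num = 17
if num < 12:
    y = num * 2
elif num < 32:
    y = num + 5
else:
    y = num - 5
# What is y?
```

Answer: 22

Derivation:
Trace (tracking y):
num = 17  # -> num = 17
if num < 12:  # condition is False
elif num < 32:  # condition is True
    y = num + 5  # -> y = 22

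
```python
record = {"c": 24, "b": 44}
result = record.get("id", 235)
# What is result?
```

Trace (tracking result):
record = {'c': 24, 'b': 44}  # -> record = {'c': 24, 'b': 44}
result = record.get('id', 235)  # -> result = 235

Answer: 235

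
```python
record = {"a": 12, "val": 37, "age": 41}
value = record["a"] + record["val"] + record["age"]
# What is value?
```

Trace (tracking value):
record = {'a': 12, 'val': 37, 'age': 41}  # -> record = {'a': 12, 'val': 37, 'age': 41}
value = record['a'] + record['val'] + record['age']  # -> value = 90

Answer: 90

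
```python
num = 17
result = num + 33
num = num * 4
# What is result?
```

Answer: 50

Derivation:
Trace (tracking result):
num = 17  # -> num = 17
result = num + 33  # -> result = 50
num = num * 4  # -> num = 68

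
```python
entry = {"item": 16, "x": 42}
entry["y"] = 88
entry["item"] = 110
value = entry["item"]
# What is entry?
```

Answer: {'item': 110, 'x': 42, 'y': 88}

Derivation:
Trace (tracking entry):
entry = {'item': 16, 'x': 42}  # -> entry = {'item': 16, 'x': 42}
entry['y'] = 88  # -> entry = {'item': 16, 'x': 42, 'y': 88}
entry['item'] = 110  # -> entry = {'item': 110, 'x': 42, 'y': 88}
value = entry['item']  # -> value = 110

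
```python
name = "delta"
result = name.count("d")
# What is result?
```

Answer: 1

Derivation:
Trace (tracking result):
name = 'delta'  # -> name = 'delta'
result = name.count('d')  # -> result = 1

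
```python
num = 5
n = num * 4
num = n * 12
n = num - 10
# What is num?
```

Trace (tracking num):
num = 5  # -> num = 5
n = num * 4  # -> n = 20
num = n * 12  # -> num = 240
n = num - 10  # -> n = 230

Answer: 240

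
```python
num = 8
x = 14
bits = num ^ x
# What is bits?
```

Answer: 6

Derivation:
Trace (tracking bits):
num = 8  # -> num = 8
x = 14  # -> x = 14
bits = num ^ x  # -> bits = 6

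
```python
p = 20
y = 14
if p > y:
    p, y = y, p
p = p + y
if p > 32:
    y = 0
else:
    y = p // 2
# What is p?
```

Answer: 34

Derivation:
Trace (tracking p):
p = 20  # -> p = 20
y = 14  # -> y = 14
if p > y:  # condition is True
    p, y = (y, p)  # -> p = 14, y = 20
p = p + y  # -> p = 34
if p > 32:  # condition is True
    y = 0  # -> y = 0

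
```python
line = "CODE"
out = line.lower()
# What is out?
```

Answer: 'code'

Derivation:
Trace (tracking out):
line = 'CODE'  # -> line = 'CODE'
out = line.lower()  # -> out = 'code'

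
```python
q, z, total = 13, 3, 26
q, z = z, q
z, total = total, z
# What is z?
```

Answer: 26

Derivation:
Trace (tracking z):
q, z, total = (13, 3, 26)  # -> q = 13, z = 3, total = 26
q, z = (z, q)  # -> q = 3, z = 13
z, total = (total, z)  # -> z = 26, total = 13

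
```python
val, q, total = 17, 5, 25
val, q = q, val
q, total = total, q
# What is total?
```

Trace (tracking total):
val, q, total = (17, 5, 25)  # -> val = 17, q = 5, total = 25
val, q = (q, val)  # -> val = 5, q = 17
q, total = (total, q)  # -> q = 25, total = 17

Answer: 17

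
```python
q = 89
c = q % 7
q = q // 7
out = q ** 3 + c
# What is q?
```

Trace (tracking q):
q = 89  # -> q = 89
c = q % 7  # -> c = 5
q = q // 7  # -> q = 12
out = q ** 3 + c  # -> out = 1733

Answer: 12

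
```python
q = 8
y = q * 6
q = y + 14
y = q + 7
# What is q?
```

Answer: 62

Derivation:
Trace (tracking q):
q = 8  # -> q = 8
y = q * 6  # -> y = 48
q = y + 14  # -> q = 62
y = q + 7  # -> y = 69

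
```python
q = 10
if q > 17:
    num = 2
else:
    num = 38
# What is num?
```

Trace (tracking num):
q = 10  # -> q = 10
if q > 17:  # condition is False
else:
    num = 38  # -> num = 38

Answer: 38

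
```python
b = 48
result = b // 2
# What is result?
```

Trace (tracking result):
b = 48  # -> b = 48
result = b // 2  # -> result = 24

Answer: 24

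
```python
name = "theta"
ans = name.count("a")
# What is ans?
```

Answer: 1

Derivation:
Trace (tracking ans):
name = 'theta'  # -> name = 'theta'
ans = name.count('a')  # -> ans = 1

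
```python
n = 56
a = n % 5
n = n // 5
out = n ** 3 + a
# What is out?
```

Trace (tracking out):
n = 56  # -> n = 56
a = n % 5  # -> a = 1
n = n // 5  # -> n = 11
out = n ** 3 + a  # -> out = 1332

Answer: 1332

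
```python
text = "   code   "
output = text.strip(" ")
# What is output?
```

Answer: 'code'

Derivation:
Trace (tracking output):
text = '   code   '  # -> text = '   code   '
output = text.strip(' ')  # -> output = 'code'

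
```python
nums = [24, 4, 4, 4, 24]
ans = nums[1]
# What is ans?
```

Answer: 4

Derivation:
Trace (tracking ans):
nums = [24, 4, 4, 4, 24]  # -> nums = [24, 4, 4, 4, 24]
ans = nums[1]  # -> ans = 4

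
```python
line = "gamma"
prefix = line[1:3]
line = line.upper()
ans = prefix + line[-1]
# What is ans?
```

Answer: 'amA'

Derivation:
Trace (tracking ans):
line = 'gamma'  # -> line = 'gamma'
prefix = line[1:3]  # -> prefix = 'am'
line = line.upper()  # -> line = 'GAMMA'
ans = prefix + line[-1]  # -> ans = 'amA'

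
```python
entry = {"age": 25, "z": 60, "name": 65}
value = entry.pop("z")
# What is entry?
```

Answer: {'age': 25, 'name': 65}

Derivation:
Trace (tracking entry):
entry = {'age': 25, 'z': 60, 'name': 65}  # -> entry = {'age': 25, 'z': 60, 'name': 65}
value = entry.pop('z')  # -> value = 60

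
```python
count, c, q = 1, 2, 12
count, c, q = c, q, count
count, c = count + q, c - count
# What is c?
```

Trace (tracking c):
count, c, q = (1, 2, 12)  # -> count = 1, c = 2, q = 12
count, c, q = (c, q, count)  # -> count = 2, c = 12, q = 1
count, c = (count + q, c - count)  # -> count = 3, c = 10

Answer: 10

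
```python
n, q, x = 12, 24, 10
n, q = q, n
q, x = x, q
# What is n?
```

Answer: 24

Derivation:
Trace (tracking n):
n, q, x = (12, 24, 10)  # -> n = 12, q = 24, x = 10
n, q = (q, n)  # -> n = 24, q = 12
q, x = (x, q)  # -> q = 10, x = 12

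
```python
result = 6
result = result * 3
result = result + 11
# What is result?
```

Trace (tracking result):
result = 6  # -> result = 6
result = result * 3  # -> result = 18
result = result + 11  # -> result = 29

Answer: 29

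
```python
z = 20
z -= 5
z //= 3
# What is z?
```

Answer: 5

Derivation:
Trace (tracking z):
z = 20  # -> z = 20
z -= 5  # -> z = 15
z //= 3  # -> z = 5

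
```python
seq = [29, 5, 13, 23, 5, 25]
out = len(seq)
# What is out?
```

Trace (tracking out):
seq = [29, 5, 13, 23, 5, 25]  # -> seq = [29, 5, 13, 23, 5, 25]
out = len(seq)  # -> out = 6

Answer: 6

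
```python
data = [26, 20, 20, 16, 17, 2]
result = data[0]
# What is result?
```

Trace (tracking result):
data = [26, 20, 20, 16, 17, 2]  # -> data = [26, 20, 20, 16, 17, 2]
result = data[0]  # -> result = 26

Answer: 26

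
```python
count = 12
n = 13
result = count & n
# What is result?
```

Trace (tracking result):
count = 12  # -> count = 12
n = 13  # -> n = 13
result = count & n  # -> result = 12

Answer: 12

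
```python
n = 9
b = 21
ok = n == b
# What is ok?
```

Answer: False

Derivation:
Trace (tracking ok):
n = 9  # -> n = 9
b = 21  # -> b = 21
ok = n == b  # -> ok = False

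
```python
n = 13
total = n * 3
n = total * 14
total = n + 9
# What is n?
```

Answer: 546

Derivation:
Trace (tracking n):
n = 13  # -> n = 13
total = n * 3  # -> total = 39
n = total * 14  # -> n = 546
total = n + 9  # -> total = 555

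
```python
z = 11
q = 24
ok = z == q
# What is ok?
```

Answer: False

Derivation:
Trace (tracking ok):
z = 11  # -> z = 11
q = 24  # -> q = 24
ok = z == q  # -> ok = False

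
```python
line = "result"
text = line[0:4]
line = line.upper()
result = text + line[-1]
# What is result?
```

Trace (tracking result):
line = 'result'  # -> line = 'result'
text = line[0:4]  # -> text = 'resu'
line = line.upper()  # -> line = 'RESULT'
result = text + line[-1]  # -> result = 'resuT'

Answer: 'resuT'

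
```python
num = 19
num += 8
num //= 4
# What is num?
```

Trace (tracking num):
num = 19  # -> num = 19
num += 8  # -> num = 27
num //= 4  # -> num = 6

Answer: 6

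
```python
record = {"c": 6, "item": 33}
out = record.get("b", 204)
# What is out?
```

Trace (tracking out):
record = {'c': 6, 'item': 33}  # -> record = {'c': 6, 'item': 33}
out = record.get('b', 204)  # -> out = 204

Answer: 204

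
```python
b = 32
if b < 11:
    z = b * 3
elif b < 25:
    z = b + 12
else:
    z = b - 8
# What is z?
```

Answer: 24

Derivation:
Trace (tracking z):
b = 32  # -> b = 32
if b < 11:  # condition is False
elif b < 25:  # condition is False
else:
    z = b - 8  # -> z = 24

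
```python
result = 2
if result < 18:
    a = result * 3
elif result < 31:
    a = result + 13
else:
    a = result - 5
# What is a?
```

Answer: 6

Derivation:
Trace (tracking a):
result = 2  # -> result = 2
if result < 18:  # condition is True
    a = result * 3  # -> a = 6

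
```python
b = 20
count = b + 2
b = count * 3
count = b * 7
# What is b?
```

Trace (tracking b):
b = 20  # -> b = 20
count = b + 2  # -> count = 22
b = count * 3  # -> b = 66
count = b * 7  # -> count = 462

Answer: 66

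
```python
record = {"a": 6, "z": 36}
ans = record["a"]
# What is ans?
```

Trace (tracking ans):
record = {'a': 6, 'z': 36}  # -> record = {'a': 6, 'z': 36}
ans = record['a']  # -> ans = 6

Answer: 6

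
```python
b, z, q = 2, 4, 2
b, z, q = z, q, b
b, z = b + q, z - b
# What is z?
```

Answer: -2

Derivation:
Trace (tracking z):
b, z, q = (2, 4, 2)  # -> b = 2, z = 4, q = 2
b, z, q = (z, q, b)  # -> b = 4, z = 2, q = 2
b, z = (b + q, z - b)  # -> b = 6, z = -2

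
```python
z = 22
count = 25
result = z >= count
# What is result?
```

Trace (tracking result):
z = 22  # -> z = 22
count = 25  # -> count = 25
result = z >= count  # -> result = False

Answer: False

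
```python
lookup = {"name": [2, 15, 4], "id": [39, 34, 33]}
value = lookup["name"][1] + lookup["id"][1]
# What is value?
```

Answer: 49

Derivation:
Trace (tracking value):
lookup = {'name': [2, 15, 4], 'id': [39, 34, 33]}  # -> lookup = {'name': [2, 15, 4], 'id': [39, 34, 33]}
value = lookup['name'][1] + lookup['id'][1]  # -> value = 49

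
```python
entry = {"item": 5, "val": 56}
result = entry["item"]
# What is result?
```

Answer: 5

Derivation:
Trace (tracking result):
entry = {'item': 5, 'val': 56}  # -> entry = {'item': 5, 'val': 56}
result = entry['item']  # -> result = 5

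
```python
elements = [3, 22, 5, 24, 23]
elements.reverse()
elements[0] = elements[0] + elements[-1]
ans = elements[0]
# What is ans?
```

Answer: 26

Derivation:
Trace (tracking ans):
elements = [3, 22, 5, 24, 23]  # -> elements = [3, 22, 5, 24, 23]
elements.reverse()  # -> elements = [23, 24, 5, 22, 3]
elements[0] = elements[0] + elements[-1]  # -> elements = [26, 24, 5, 22, 3]
ans = elements[0]  # -> ans = 26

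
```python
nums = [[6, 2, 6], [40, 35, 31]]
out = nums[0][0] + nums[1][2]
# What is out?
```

Trace (tracking out):
nums = [[6, 2, 6], [40, 35, 31]]  # -> nums = [[6, 2, 6], [40, 35, 31]]
out = nums[0][0] + nums[1][2]  # -> out = 37

Answer: 37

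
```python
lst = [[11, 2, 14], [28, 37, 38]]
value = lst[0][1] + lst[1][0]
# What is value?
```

Trace (tracking value):
lst = [[11, 2, 14], [28, 37, 38]]  # -> lst = [[11, 2, 14], [28, 37, 38]]
value = lst[0][1] + lst[1][0]  # -> value = 30

Answer: 30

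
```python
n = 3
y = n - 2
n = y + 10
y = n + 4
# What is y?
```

Trace (tracking y):
n = 3  # -> n = 3
y = n - 2  # -> y = 1
n = y + 10  # -> n = 11
y = n + 4  # -> y = 15

Answer: 15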